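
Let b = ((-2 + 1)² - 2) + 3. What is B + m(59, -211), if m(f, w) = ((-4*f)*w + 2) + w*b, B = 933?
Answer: 50309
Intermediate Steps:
b = 2 (b = ((-1)² - 2) + 3 = (1 - 2) + 3 = -1 + 3 = 2)
m(f, w) = 2 + 2*w - 4*f*w (m(f, w) = ((-4*f)*w + 2) + w*2 = (-4*f*w + 2) + 2*w = (2 - 4*f*w) + 2*w = 2 + 2*w - 4*f*w)
B + m(59, -211) = 933 + (2 + 2*(-211) - 4*59*(-211)) = 933 + (2 - 422 + 49796) = 933 + 49376 = 50309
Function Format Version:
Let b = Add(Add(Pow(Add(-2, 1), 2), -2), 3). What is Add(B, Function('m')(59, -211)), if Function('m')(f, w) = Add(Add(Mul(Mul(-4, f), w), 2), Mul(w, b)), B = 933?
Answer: 50309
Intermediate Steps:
b = 2 (b = Add(Add(Pow(-1, 2), -2), 3) = Add(Add(1, -2), 3) = Add(-1, 3) = 2)
Function('m')(f, w) = Add(2, Mul(2, w), Mul(-4, f, w)) (Function('m')(f, w) = Add(Add(Mul(Mul(-4, f), w), 2), Mul(w, 2)) = Add(Add(Mul(-4, f, w), 2), Mul(2, w)) = Add(Add(2, Mul(-4, f, w)), Mul(2, w)) = Add(2, Mul(2, w), Mul(-4, f, w)))
Add(B, Function('m')(59, -211)) = Add(933, Add(2, Mul(2, -211), Mul(-4, 59, -211))) = Add(933, Add(2, -422, 49796)) = Add(933, 49376) = 50309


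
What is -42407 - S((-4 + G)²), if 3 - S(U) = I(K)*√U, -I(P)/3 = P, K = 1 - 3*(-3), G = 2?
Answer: -42470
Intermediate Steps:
K = 10 (K = 1 + 9 = 10)
I(P) = -3*P
S(U) = 3 + 30*√U (S(U) = 3 - (-3*10)*√U = 3 - (-30)*√U = 3 + 30*√U)
-42407 - S((-4 + G)²) = -42407 - (3 + 30*√((-4 + 2)²)) = -42407 - (3 + 30*√((-2)²)) = -42407 - (3 + 30*√4) = -42407 - (3 + 30*2) = -42407 - (3 + 60) = -42407 - 1*63 = -42407 - 63 = -42470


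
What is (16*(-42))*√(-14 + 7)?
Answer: -672*I*√7 ≈ -1777.9*I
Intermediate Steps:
(16*(-42))*√(-14 + 7) = -672*I*√7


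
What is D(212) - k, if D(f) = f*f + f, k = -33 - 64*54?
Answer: 48645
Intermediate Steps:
k = -3489 (k = -33 - 3456 = -3489)
D(f) = f + f**2 (D(f) = f**2 + f = f + f**2)
D(212) - k = 212*(1 + 212) - 1*(-3489) = 212*213 + 3489 = 45156 + 3489 = 48645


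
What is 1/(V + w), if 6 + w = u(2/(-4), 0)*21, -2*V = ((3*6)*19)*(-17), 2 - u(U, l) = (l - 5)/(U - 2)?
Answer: 1/2901 ≈ 0.00034471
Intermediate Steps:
u(U, l) = 2 - (-5 + l)/(-2 + U) (u(U, l) = 2 - (l - 5)/(U - 2) = 2 - (-5 + l)/(-2 + U))
V = 2907 (V = -(3*6)*19*(-17)/2 = -18*19*(-17)/2 = -171*(-17) = -1/2*(-5814) = 2907)
w = -6 (w = -6 + ((1 - 1*0 + 2*(2/(-4)))/(-2 + 2/(-4)))*21 = -6 + ((1 + 0 + 2*(2*(-1/4)))/(-2 + 2*(-1/4)))*21 = -6 + ((1 + 0 + 2*(-1/2))/(-2 - 1/2))*21 = -6 + ((1 + 0 - 1)/(-5/2))*21 = -6 - 2/5*0*21 = -6 + 0*21 = -6 + 0 = -6)
1/(V + w) = 1/(2907 - 6) = 1/2901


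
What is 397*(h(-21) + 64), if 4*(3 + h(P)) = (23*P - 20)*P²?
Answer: -87966863/4 ≈ -2.1992e+7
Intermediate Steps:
h(P) = -3 + P²*(-20 + 23*P)/4 (h(P) = -3 + ((23*P - 20)*P²)/4 = -3 + ((-20 + 23*P)*P²)/4 = -3 + (P²*(-20 + 23*P))/4 = -3 + P²*(-20 + 23*P)/4)
397*(h(-21) + 64) = 397*((-3 - 5*(-21)² + (23/4)*(-21)³) + 64) = 397*((-3 - 5*441 + (23/4)*(-9261)) + 64) = 397*((-3 - 2205 - 213003/4) + 64) = 397*(-221835/4 + 64) = 397*(-221579/4) = -87966863/4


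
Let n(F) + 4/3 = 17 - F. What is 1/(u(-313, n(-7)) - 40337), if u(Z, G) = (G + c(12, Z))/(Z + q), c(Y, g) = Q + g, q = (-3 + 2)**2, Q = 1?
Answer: -234/9438641 ≈ -2.4792e-5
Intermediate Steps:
n(F) = 47/3 - F (n(F) = -4/3 + (17 - F) = 47/3 - F)
q = 1 (q = (-1)**2 = 1)
c(Y, g) = 1 + g
u(Z, G) = (1 + G + Z)/(1 + Z) (u(Z, G) = (G + (1 + Z))/(Z + 1) = (1 + G + Z)/(1 + Z))
1/(u(-313, n(-7)) - 40337) = 1/((1 + (47/3 - 1*(-7)) - 313)/(1 - 313) - 40337) = 1/((1 + (47/3 + 7) - 313)/(-312) - 40337) = 1/(-(1 + 68/3 - 313)/312 - 40337) = 1/(-1/312*(-868/3) - 40337) = 1/(217/234 - 40337) = 1/(-9438641/234) = -234/9438641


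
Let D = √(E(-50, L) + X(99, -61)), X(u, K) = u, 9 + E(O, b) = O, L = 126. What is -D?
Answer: -2*√10 ≈ -6.3246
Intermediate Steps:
E(O, b) = -9 + O
D = 2*√10 (D = √((-9 - 50) + 99) = √(-59 + 99) = √40 = 2*√10 ≈ 6.3246)
-D = -2*√10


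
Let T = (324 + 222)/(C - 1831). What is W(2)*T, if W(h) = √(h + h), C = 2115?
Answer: 273/71 ≈ 3.8451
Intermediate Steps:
T = 273/142 (T = (324 + 222)/(2115 - 1831) = 546/284 = 546*(1/284) = 273/142 ≈ 1.9225)
W(h) = √2*√h (W(h) = √(2*h) = √2*√h)
W(2)*T = (√2*√2)*(273/142) = 2*(273/142) = 273/71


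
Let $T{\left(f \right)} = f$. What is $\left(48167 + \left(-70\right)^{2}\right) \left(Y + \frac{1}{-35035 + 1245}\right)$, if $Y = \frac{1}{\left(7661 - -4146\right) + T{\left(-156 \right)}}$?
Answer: $\frac{1174850313}{393687290} \approx 2.9842$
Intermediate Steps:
$Y = \frac{1}{11651}$ ($Y = \frac{1}{\left(7661 - -4146\right) - 156} = \frac{1}{\left(7661 + 4146\right) - 156} = \frac{1}{11807 - 156} = \frac{1}{11651} \approx 8.583 \cdot 10^{-5}$)
$\left(48167 + \left(-70\right)^{2}\right) \left(Y + \frac{1}{-35035 + 1245}\right) = \left(48167 + \left(-70\right)^{2}\right) \left(\frac{1}{11651} + \frac{1}{-35035 + 1245}\right) = \left(48167 + 4900\right) \left(\frac{1}{11651} + \frac{1}{-33790}\right) = 53067 \left(\frac{1}{11651} - \frac{1}{33790}\right) = 53067 \cdot \frac{22139}{393687290} = \frac{1174850313}{393687290}$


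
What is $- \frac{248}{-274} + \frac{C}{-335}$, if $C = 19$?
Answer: $\frac{38937}{45895} \approx 0.84839$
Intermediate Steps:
$- \frac{248}{-274} + \frac{C}{-335} = - \frac{248}{-274} + \frac{19}{-335} = \left(-248\right) \left(- \frac{1}{274}\right) + 19 \left(- \frac{1}{335}\right) = \frac{124}{137} - \frac{19}{335} = \frac{38937}{45895}$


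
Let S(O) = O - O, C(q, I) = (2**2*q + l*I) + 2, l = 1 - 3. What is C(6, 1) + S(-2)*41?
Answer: 24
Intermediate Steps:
l = -2
C(q, I) = 2 - 2*I + 4*q (C(q, I) = (2**2*q - 2*I) + 2 = (4*q - 2*I) + 2 = (-2*I + 4*q) + 2 = 2 - 2*I + 4*q)
S(O) = 0
C(6, 1) + S(-2)*41 = (2 - 2*1 + 4*6) + 0*41 = (2 - 2 + 24) + 0 = 24 + 0 = 24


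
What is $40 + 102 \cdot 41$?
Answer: $4222$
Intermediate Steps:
$40 + 102 \cdot 41 = 40 + 4182 = 4222$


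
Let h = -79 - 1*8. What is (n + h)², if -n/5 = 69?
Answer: 186624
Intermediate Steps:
h = -87 (h = -79 - 8 = -87)
n = -345 (n = -5*69 = -345)
(n + h)² = (-345 - 87)² = (-432)² = 186624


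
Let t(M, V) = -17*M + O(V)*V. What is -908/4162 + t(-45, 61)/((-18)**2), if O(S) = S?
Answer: 4594135/337122 ≈ 13.628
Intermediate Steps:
t(M, V) = V**2 - 17*M (t(M, V) = -17*M + V*V = -17*M + V**2 = V**2 - 17*M)
-908/4162 + t(-45, 61)/((-18)**2) = -908/4162 + (61**2 - 17*(-45))/((-18)**2) = -908*1/4162 + (3721 + 765)/324 = -454/2081 + 4486*(1/324) = -454/2081 + 2243/162 = 4594135/337122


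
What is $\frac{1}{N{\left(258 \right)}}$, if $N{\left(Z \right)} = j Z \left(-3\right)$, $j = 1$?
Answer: $- \frac{1}{774} \approx -0.001292$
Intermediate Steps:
$N{\left(Z \right)} = - 3 Z$ ($N{\left(Z \right)} = 1 Z \left(-3\right) = Z \left(-3\right) = - 3 Z$)
$\frac{1}{N{\left(258 \right)}} = \frac{1}{\left(-3\right) 258} = \frac{1}{-774} = - \frac{1}{774}$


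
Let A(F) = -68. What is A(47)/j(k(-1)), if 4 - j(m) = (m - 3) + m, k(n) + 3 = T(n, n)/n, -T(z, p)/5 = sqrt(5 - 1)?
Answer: 68/7 ≈ 9.7143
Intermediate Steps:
T(z, p) = -10 (T(z, p) = -5*sqrt(5 - 1) = -5*sqrt(4) = -5*2 = -10)
k(n) = -3 - 10/n
j(m) = 7 - 2*m (j(m) = 4 - ((m - 3) + m) = 4 - ((-3 + m) + m) = 4 - (-3 + 2*m) = 4 + (3 - 2*m) = 7 - 2*m)
A(47)/j(k(-1)) = -68/(7 - 2*(-3 - 10/(-1))) = -68/(7 - 2*(-3 - 10*(-1))) = -68/(7 - 2*(-3 + 10)) = -68/(7 - 2*7) = -68/(7 - 14) = -68/(-7) = -68*(-1/7) = 68/7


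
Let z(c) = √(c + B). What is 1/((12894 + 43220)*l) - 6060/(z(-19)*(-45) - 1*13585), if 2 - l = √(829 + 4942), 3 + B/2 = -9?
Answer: (136023053 - 68010168*√5771 + 9*I*√43)/(56114*(2 - √5771)*(2717 + 9*I*√43)) ≈ 0.44587 - 0.0096849*I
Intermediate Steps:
B = -24 (B = -6 + 2*(-9) = -6 - 18 = -24)
z(c) = √(-24 + c) (z(c) = √(c - 24) = √(-24 + c))
l = 2 - √5771 (l = 2 - √(829 + 4942) = 2 - √5771 ≈ -73.967)
1/((12894 + 43220)*l) - 6060/(z(-19)*(-45) - 1*13585) = 1/((12894 + 43220)*(2 - √5771)) - 6060/(√(-24 - 19)*(-45) - 1*13585) = 1/(56114*(2 - √5771)) - 6060/(√(-43)*(-45) - 13585) = 1/(56114*(2 - √5771)) - 6060/((I*√43)*(-45) - 13585) = 1/(56114*(2 - √5771)) - 6060/(-45*I*√43 - 13585) = 1/(56114*(2 - √5771)) - 6060/(-13585 - 45*I*√43) = -6060/(-13585 - 45*I*√43) + 1/(56114*(2 - √5771))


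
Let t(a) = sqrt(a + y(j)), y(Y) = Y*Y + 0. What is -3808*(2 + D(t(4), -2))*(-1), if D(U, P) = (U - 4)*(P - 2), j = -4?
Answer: 68544 - 30464*sqrt(5) ≈ 424.43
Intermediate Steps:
y(Y) = Y**2 (y(Y) = Y**2 + 0 = Y**2)
t(a) = sqrt(16 + a) (t(a) = sqrt(a + (-4)**2) = sqrt(a + 16) = sqrt(16 + a))
D(U, P) = (-4 + U)*(-2 + P)
-3808*(2 + D(t(4), -2))*(-1) = -3808*(2 + (8 - 4*(-2) - 2*sqrt(16 + 4) - 2*sqrt(16 + 4)))*(-1) = -3808*(2 + (8 + 8 - 4*sqrt(5) - 4*sqrt(5)))*(-1) = -3808*(2 + (16 - 8*sqrt(5)))*(-1) = -3808*(18 - 8*sqrt(5))*(-1) = -3808*(-18 + 8*sqrt(5)) = 68544 - 30464*sqrt(5)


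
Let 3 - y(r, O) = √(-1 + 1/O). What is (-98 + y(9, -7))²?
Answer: 63167/7 + 380*I*√14/7 ≈ 9023.9 + 203.12*I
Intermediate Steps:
y(r, O) = 3 - √(-1 + 1/O)
(-98 + y(9, -7))² = (-98 + (3 - √(-1*(-1 - 7)/(-7))))² = (-98 + (3 - √(-1*(-⅐)*(-8))))² = (-98 + (3 - √(-8/7)))² = (-98 + (3 - 2*I*√14/7))² = (-95 - 2*I*√14/7)²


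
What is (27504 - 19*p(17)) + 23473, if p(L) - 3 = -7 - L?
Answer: 51376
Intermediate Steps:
p(L) = -4 - L (p(L) = 3 + (-7 - L) = -4 - L)
(27504 - 19*p(17)) + 23473 = (27504 - 19*(-4 - 1*17)) + 23473 = (27504 - 19*(-4 - 17)) + 23473 = (27504 - 19*(-21)) + 23473 = (27504 + 399) + 23473 = 27903 + 23473 = 51376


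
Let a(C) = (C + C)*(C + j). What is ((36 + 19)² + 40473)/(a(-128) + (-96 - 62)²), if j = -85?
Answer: 3107/5678 ≈ 0.54720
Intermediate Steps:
a(C) = 2*C*(-85 + C) (a(C) = (C + C)*(C - 85) = (2*C)*(-85 + C) = 2*C*(-85 + C))
((36 + 19)² + 40473)/(a(-128) + (-96 - 62)²) = ((36 + 19)² + 40473)/(2*(-128)*(-85 - 128) + (-96 - 62)²) = (55² + 40473)/(2*(-128)*(-213) + (-158)²) = (3025 + 40473)/(54528 + 24964) = 43498/79492 = 43498*(1/79492) = 3107/5678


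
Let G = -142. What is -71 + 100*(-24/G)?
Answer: -3841/71 ≈ -54.099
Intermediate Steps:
-71 + 100*(-24/G) = -71 + 100*(-24/(-142)) = -71 + 100*(-24*(-1/142)) = -71 + 100*(12/71) = -71 + 1200/71 = -3841/71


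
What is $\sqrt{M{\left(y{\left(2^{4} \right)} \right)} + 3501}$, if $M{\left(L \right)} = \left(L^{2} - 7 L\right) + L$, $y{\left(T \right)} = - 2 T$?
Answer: $\sqrt{4717} \approx 68.68$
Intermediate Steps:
$M{\left(L \right)} = L^{2} - 6 L$
$\sqrt{M{\left(y{\left(2^{4} \right)} \right)} + 3501} = \sqrt{- 2 \cdot 2^{4} \left(-6 - 2 \cdot 2^{4}\right) + 3501} = \sqrt{\left(-2\right) 16 \left(-6 - 32\right) + 3501} = \sqrt{- 32 \left(-6 - 32\right) + 3501} = \sqrt{\left(-32\right) \left(-38\right) + 3501} = \sqrt{1216 + 3501} = \sqrt{4717}$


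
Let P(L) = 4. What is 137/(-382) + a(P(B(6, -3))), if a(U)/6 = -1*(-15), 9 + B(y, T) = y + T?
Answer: 34243/382 ≈ 89.641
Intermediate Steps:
B(y, T) = -9 + T + y (B(y, T) = -9 + (y + T) = -9 + (T + y) = -9 + T + y)
a(U) = 90 (a(U) = 6*(-1*(-15)) = 6*15 = 90)
137/(-382) + a(P(B(6, -3))) = 137/(-382) + 90 = 137*(-1/382) + 90 = -137/382 + 90 = 34243/382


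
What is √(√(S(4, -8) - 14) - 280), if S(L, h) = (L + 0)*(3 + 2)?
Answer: √(-280 + √6) ≈ 16.66*I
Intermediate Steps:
S(L, h) = 5*L (S(L, h) = L*5 = 5*L)
√(√(S(4, -8) - 14) - 280) = √(√(5*4 - 14) - 280) = √(√(20 - 14) - 280) = √(√6 - 280) = √(-280 + √6)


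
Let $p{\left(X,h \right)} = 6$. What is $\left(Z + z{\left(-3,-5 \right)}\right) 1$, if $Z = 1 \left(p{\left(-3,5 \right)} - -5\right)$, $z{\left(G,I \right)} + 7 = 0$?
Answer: $4$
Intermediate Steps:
$z{\left(G,I \right)} = -7$ ($z{\left(G,I \right)} = -7 + 0 = -7$)
$Z = 11$ ($Z = 1 \left(6 - -5\right) = 1 \left(6 + 5\right) = 1 \cdot 11 = 11$)
$\left(Z + z{\left(-3,-5 \right)}\right) 1 = \left(11 - 7\right) 1 = 4 \cdot 1 = 4$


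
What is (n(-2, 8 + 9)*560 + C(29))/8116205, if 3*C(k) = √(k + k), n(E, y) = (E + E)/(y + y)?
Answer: -224/27595097 + √58/24348615 ≈ -7.8046e-6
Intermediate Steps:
n(E, y) = E/y (n(E, y) = (2*E)/((2*y)) = (2*E)*(1/(2*y)) = E/y)
C(k) = √2*√k/3 (C(k) = √(k + k)/3 = √(2*k)/3 = (√2*√k)/3 = √2*√k/3)
(n(-2, 8 + 9)*560 + C(29))/8116205 = (-2/(8 + 9)*560 + √2*√29/3)/8116205 = (-2/17*560 + √58/3)*(1/8116205) = (-1120/17 + √58/3)*(1/8116205) = -224/27595097 + √58/24348615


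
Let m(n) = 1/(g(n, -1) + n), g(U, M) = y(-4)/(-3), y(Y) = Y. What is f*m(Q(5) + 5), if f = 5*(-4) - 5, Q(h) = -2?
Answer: -75/13 ≈ -5.7692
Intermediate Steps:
g(U, M) = 4/3 (g(U, M) = -4/(-3) = -4*(-1/3) = 4/3)
f = -25 (f = -20 - 5 = -25)
m(n) = 1/(4/3 + n)
f*m(Q(5) + 5) = -75/(4 + 3*(-2 + 5)) = -75/(4 + 3*3) = -75/(4 + 9) = -75/13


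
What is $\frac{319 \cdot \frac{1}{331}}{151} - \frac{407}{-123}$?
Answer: $\frac{20381504}{6147663} \approx 3.3153$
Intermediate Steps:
$\frac{319 \cdot \frac{1}{331}}{151} - \frac{407}{-123} = 319 \cdot \frac{1}{331} \cdot \frac{1}{151} - - \frac{407}{123} = \frac{319}{331} \cdot \frac{1}{151} + \frac{407}{123} = \frac{319}{49981} + \frac{407}{123} = \frac{20381504}{6147663}$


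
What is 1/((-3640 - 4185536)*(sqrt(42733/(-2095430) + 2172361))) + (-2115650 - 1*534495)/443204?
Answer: -2650145/443204 - sqrt(9538460992964238710)/19069256366789612472 ≈ -5.9795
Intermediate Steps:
1/((-3640 - 4185536)*(sqrt(42733/(-2095430) + 2172361))) + (-2115650 - 1*534495)/443204 = 1/((-4189176)*(sqrt(42733*(-1/2095430) + 2172361))) + (-2115650 - 534495)*(1/443204) = -1/(4189176*sqrt(-42733/2095430 + 2172361)) - 2650145*1/443204 = -sqrt(9538460992964238710)/4552030367497/4189176 - 2650145/443204 = -sqrt(9538460992964238710)/19069256366789612472 - 2650145/443204 = -2650145/443204 - sqrt(9538460992964238710)/19069256366789612472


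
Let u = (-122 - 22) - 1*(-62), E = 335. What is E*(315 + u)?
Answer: 78055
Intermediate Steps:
u = -82 (u = -144 + 62 = -82)
E*(315 + u) = 335*(315 - 82) = 335*233 = 78055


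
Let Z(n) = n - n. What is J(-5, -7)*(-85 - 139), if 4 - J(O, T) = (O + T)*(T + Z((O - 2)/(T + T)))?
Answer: 17920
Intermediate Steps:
Z(n) = 0
J(O, T) = 4 - T*(O + T) (J(O, T) = 4 - (O + T)*(T + 0) = 4 - (O + T)*T = 4 - T*(O + T))
J(-5, -7)*(-85 - 139) = (4 - 1*(-7)**2 - 1*(-5)*(-7))*(-85 - 139) = (4 - 1*49 - 35)*(-224) = (4 - 49 - 35)*(-224) = -80*(-224) = 17920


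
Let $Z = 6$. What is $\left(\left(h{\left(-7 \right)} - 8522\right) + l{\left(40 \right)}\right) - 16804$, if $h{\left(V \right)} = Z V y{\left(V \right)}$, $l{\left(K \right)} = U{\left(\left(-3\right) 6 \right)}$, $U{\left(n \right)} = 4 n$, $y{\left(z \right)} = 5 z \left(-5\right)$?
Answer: $-32748$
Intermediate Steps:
$y{\left(z \right)} = - 25 z$
$l{\left(K \right)} = -72$ ($l{\left(K \right)} = 4 \left(\left(-3\right) 6\right) = 4 \left(-18\right) = -72$)
$h{\left(V \right)} = - 150 V^{2}$ ($h{\left(V \right)} = 6 V \left(- 25 V\right) = - 150 V^{2}$)
$\left(\left(h{\left(-7 \right)} - 8522\right) + l{\left(40 \right)}\right) - 16804 = \left(\left(- 150 \left(-7\right)^{2} - 8522\right) - 72\right) - 16804 = \left(\left(\left(-150\right) 49 - 8522\right) - 72\right) - 16804 = \left(\left(-7350 - 8522\right) - 72\right) - 16804 = \left(-15872 - 72\right) - 16804 = -15944 - 16804 = -32748$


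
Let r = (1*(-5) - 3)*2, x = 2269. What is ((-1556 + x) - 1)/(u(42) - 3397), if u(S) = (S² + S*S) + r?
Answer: 712/115 ≈ 6.1913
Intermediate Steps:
r = -16 (r = (-5 - 3)*2 = -8*2 = -16)
u(S) = -16 + 2*S² (u(S) = (S² + S*S) - 16 = (S² + S²) - 16 = 2*S² - 16 = -16 + 2*S²)
((-1556 + x) - 1)/(u(42) - 3397) = ((-1556 + 2269) - 1)/((-16 + 2*42²) - 3397) = (713 - 1)/((-16 + 2*1764) - 3397) = 712/((-16 + 3528) - 3397) = 712/(3512 - 3397) = 712/115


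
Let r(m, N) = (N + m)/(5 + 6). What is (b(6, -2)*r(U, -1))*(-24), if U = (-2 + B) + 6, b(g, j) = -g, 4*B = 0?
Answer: 432/11 ≈ 39.273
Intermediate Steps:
B = 0 (B = (¼)*0 = 0)
U = 4 (U = (-2 + 0) + 6 = -2 + 6 = 4)
r(m, N) = N/11 + m/11 (r(m, N) = (N + m)/11 = (N + m)*(1/11) = N/11 + m/11)
(b(6, -2)*r(U, -1))*(-24) = ((-1*6)*((1/11)*(-1) + (1/11)*4))*(-24) = -6*(-1/11 + 4/11)*(-24) = -6*3/11*(-24) = -18/11*(-24) = 432/11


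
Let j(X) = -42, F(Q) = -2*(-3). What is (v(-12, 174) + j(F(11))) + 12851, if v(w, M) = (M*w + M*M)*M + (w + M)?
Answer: 4917683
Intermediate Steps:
F(Q) = 6
v(w, M) = M + w + M*(M² + M*w) (v(w, M) = (M*w + M²)*M + (M + w) = (M² + M*w)*M + (M + w) = M*(M² + M*w) + (M + w) = M + w + M*(M² + M*w))
(v(-12, 174) + j(F(11))) + 12851 = ((174 - 12 + 174³ - 12*174²) - 42) + 12851 = ((174 - 12 + 5268024 - 12*30276) - 42) + 12851 = ((174 - 12 + 5268024 - 363312) - 42) + 12851 = (4904874 - 42) + 12851 = 4904832 + 12851 = 4917683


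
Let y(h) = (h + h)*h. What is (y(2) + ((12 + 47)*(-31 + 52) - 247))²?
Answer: 1000000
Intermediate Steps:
y(h) = 2*h² (y(h) = (2*h)*h = 2*h²)
(y(2) + ((12 + 47)*(-31 + 52) - 247))² = (2*2² + ((12 + 47)*(-31 + 52) - 247))² = (2*4 + (59*21 - 247))² = (8 + (1239 - 247))² = (8 + 992)² = 1000² = 1000000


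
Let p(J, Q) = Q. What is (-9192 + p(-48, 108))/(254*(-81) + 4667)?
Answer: 9084/15907 ≈ 0.57107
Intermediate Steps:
(-9192 + p(-48, 108))/(254*(-81) + 4667) = (-9192 + 108)/(254*(-81) + 4667) = -9084/(-20574 + 4667) = -9084/(-15907) = -9084*(-1/15907) = 9084/15907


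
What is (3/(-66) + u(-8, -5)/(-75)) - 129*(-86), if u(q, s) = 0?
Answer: 244067/22 ≈ 11094.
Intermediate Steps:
(3/(-66) + u(-8, -5)/(-75)) - 129*(-86) = (3/(-66) + 0/(-75)) - 129*(-86) = (3*(-1/66) + 0*(-1/75)) + 11094 = (-1/22 + 0) + 11094 = -1/22 + 11094 = 244067/22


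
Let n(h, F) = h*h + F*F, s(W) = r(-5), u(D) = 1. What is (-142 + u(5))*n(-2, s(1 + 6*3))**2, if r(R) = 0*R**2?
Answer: -2256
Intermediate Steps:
r(R) = 0
s(W) = 0
n(h, F) = F**2 + h**2 (n(h, F) = h**2 + F**2 = F**2 + h**2)
(-142 + u(5))*n(-2, s(1 + 6*3))**2 = (-142 + 1)*(0**2 + (-2)**2)**2 = -141*(0 + 4)**2 = -141*4**2 = -141*16 = -2256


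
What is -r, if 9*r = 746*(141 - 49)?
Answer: -68632/9 ≈ -7625.8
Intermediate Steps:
r = 68632/9 (r = (746*(141 - 49))/9 = (746*92)/9 = (⅑)*68632 = 68632/9 ≈ 7625.8)
-r = -1*68632/9 = -68632/9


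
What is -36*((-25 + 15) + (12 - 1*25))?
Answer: 828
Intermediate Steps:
-36*((-25 + 15) + (12 - 1*25)) = -36*(-10 + (12 - 25)) = -36*(-10 - 13) = -36*(-23) = 828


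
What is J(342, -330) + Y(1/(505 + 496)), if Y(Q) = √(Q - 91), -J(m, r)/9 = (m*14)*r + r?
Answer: 14223330 + I*√91181090/1001 ≈ 1.4223e+7 + 9.5393*I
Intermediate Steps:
J(m, r) = -9*r - 126*m*r (J(m, r) = -9*((m*14)*r + r) = -9*((14*m)*r + r) = -9*(14*m*r + r) = -9*(r + 14*m*r) = -9*r - 126*m*r)
Y(Q) = √(-91 + Q)
J(342, -330) + Y(1/(505 + 496)) = -9*(-330)*(1 + 14*342) + √(-91 + 1/(505 + 496)) = -9*(-330)*(1 + 4788) + √(-91 + 1/1001) = -9*(-330)*4789 + √(-91 + 1/1001) = 14223330 + √(-91090/1001) = 14223330 + I*√91181090/1001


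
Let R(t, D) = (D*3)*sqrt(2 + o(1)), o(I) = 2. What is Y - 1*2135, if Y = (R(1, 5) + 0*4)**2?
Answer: -1235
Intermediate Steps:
R(t, D) = 6*D (R(t, D) = (D*3)*sqrt(2 + 2) = (3*D)*sqrt(4) = (3*D)*2 = 6*D)
Y = 900 (Y = (6*5 + 0*4)**2 = (30 + 0)**2 = 30**2 = 900)
Y - 1*2135 = 900 - 1*2135 = 900 - 2135 = -1235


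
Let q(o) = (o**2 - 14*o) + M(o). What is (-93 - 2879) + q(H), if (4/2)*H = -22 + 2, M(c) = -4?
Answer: -2736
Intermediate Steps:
H = -10 (H = (-22 + 2)/2 = (1/2)*(-20) = -10)
q(o) = -4 + o**2 - 14*o (q(o) = (o**2 - 14*o) - 4 = -4 + o**2 - 14*o)
(-93 - 2879) + q(H) = (-93 - 2879) + (-4 + (-10)**2 - 14*(-10)) = -2972 + (-4 + 100 + 140) = -2972 + 236 = -2736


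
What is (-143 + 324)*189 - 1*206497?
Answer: -172288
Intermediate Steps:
(-143 + 324)*189 - 1*206497 = 181*189 - 206497 = 34209 - 206497 = -172288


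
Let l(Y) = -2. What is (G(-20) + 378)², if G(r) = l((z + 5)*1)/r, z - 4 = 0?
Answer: 14295961/100 ≈ 1.4296e+5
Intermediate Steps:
z = 4 (z = 4 + 0 = 4)
G(r) = -2/r
(G(-20) + 378)² = (-2/(-20) + 378)² = (-2*(-1/20) + 378)² = (⅒ + 378)² = (3781/10)² = 14295961/100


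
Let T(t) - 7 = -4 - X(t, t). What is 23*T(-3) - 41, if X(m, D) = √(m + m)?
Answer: 28 - 23*I*√6 ≈ 28.0 - 56.338*I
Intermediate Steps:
X(m, D) = √2*√m (X(m, D) = √(2*m) = √2*√m)
T(t) = 3 - √2*√t (T(t) = 7 + (-4 - √2*√t) = 3 - √2*√t)
23*T(-3) - 41 = 23*(3 - √2*√(-3)) - 41 = 23*(3 - √2*I*√3) - 41 = 23*(3 - I*√6) - 41 = (69 - 23*I*√6) - 41 = 28 - 23*I*√6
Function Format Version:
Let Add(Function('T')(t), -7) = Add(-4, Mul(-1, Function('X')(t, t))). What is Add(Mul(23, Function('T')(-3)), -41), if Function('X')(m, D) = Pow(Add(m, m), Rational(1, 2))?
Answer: Add(28, Mul(-23, I, Pow(6, Rational(1, 2)))) ≈ Add(28.000, Mul(-56.338, I))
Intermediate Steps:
Function('X')(m, D) = Mul(Pow(2, Rational(1, 2)), Pow(m, Rational(1, 2))) (Function('X')(m, D) = Pow(Mul(2, m), Rational(1, 2)) = Mul(Pow(2, Rational(1, 2)), Pow(m, Rational(1, 2))))
Function('T')(t) = Add(3, Mul(-1, Pow(2, Rational(1, 2)), Pow(t, Rational(1, 2)))) (Function('T')(t) = Add(7, Add(-4, Mul(-1, Mul(Pow(2, Rational(1, 2)), Pow(t, Rational(1, 2)))))) = Add(7, Add(-4, Mul(-1, Pow(2, Rational(1, 2)), Pow(t, Rational(1, 2))))) = Add(3, Mul(-1, Pow(2, Rational(1, 2)), Pow(t, Rational(1, 2)))))
Add(Mul(23, Function('T')(-3)), -41) = Add(Mul(23, Add(3, Mul(-1, Pow(2, Rational(1, 2)), Pow(-3, Rational(1, 2))))), -41) = Add(Mul(23, Add(3, Mul(-1, Pow(2, Rational(1, 2)), Mul(I, Pow(3, Rational(1, 2)))))), -41) = Add(Mul(23, Add(3, Mul(-1, I, Pow(6, Rational(1, 2))))), -41) = Add(Add(69, Mul(-23, I, Pow(6, Rational(1, 2)))), -41) = Add(28, Mul(-23, I, Pow(6, Rational(1, 2))))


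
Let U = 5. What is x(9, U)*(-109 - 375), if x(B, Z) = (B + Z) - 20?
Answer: 2904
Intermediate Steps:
x(B, Z) = -20 + B + Z
x(9, U)*(-109 - 375) = (-20 + 9 + 5)*(-109 - 375) = -6*(-484) = 2904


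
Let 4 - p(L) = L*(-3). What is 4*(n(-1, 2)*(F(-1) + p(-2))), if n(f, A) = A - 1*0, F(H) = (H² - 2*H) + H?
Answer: 0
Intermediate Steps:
F(H) = H² - H
n(f, A) = A (n(f, A) = A + 0 = A)
p(L) = 4 + 3*L (p(L) = 4 - L*(-3) = 4 - (-3)*L = 4 + 3*L)
4*(n(-1, 2)*(F(-1) + p(-2))) = 4*(2*(-(-1 - 1) + (4 + 3*(-2)))) = 4*(2*(-1*(-2) + (4 - 6))) = 4*(2*(2 - 2)) = 4*(2*0) = 4*0 = 0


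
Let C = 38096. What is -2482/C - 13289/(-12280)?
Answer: 14868087/14619340 ≈ 1.0170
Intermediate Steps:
-2482/C - 13289/(-12280) = -2482/38096 - 13289/(-12280) = -2482*1/38096 - 13289*(-1/12280) = -1241/19048 + 13289/12280 = 14868087/14619340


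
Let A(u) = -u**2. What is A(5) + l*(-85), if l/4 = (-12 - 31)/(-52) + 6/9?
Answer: -20780/39 ≈ -532.82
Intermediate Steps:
l = 233/39 (l = 4*((-12 - 31)/(-52) + 6/9) = 4*(-43*(-1/52) + 6*(1/9)) = 4*(43/52 + 2/3) = 4*(233/156) = 233/39 ≈ 5.9744)
A(5) + l*(-85) = -1*5**2 + (233/39)*(-85) = -1*25 - 19805/39 = -25 - 19805/39 = -20780/39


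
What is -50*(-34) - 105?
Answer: 1595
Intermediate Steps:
-50*(-34) - 105 = 1700 - 105 = 1595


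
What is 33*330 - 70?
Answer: 10820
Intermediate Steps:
33*330 - 70 = 10890 - 70 = 10820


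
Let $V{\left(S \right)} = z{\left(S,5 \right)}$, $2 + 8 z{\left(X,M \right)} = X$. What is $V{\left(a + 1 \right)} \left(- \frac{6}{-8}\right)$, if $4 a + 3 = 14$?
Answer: $\frac{21}{128} \approx 0.16406$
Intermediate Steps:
$a = \frac{11}{4}$ ($a = - \frac{3}{4} + \frac{1}{4} \cdot 14 = - \frac{3}{4} + \frac{7}{2} = \frac{11}{4} \approx 2.75$)
$z{\left(X,M \right)} = - \frac{1}{4} + \frac{X}{8}$
$V{\left(S \right)} = - \frac{1}{4} + \frac{S}{8}$
$V{\left(a + 1 \right)} \left(- \frac{6}{-8}\right) = \left(- \frac{1}{4} + \frac{\frac{11}{4} + 1}{8}\right) \left(- \frac{6}{-8}\right) = \left(- \frac{1}{4} + \frac{1}{8} \cdot \frac{15}{4}\right) \left(\left(-6\right) \left(- \frac{1}{8}\right)\right) = \left(- \frac{1}{4} + \frac{15}{32}\right) \frac{3}{4} = \frac{7}{32} \cdot \frac{3}{4} = \frac{21}{128}$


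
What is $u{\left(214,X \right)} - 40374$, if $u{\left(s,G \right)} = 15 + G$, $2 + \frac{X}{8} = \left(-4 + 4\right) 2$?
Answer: $-40375$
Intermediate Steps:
$X = -16$ ($X = -16 + 8 \left(-4 + 4\right) 2 = -16 + 8 \cdot 0 \cdot 2 = -16 + 8 \cdot 0 = -16 + 0 = -16$)
$u{\left(214,X \right)} - 40374 = \left(15 - 16\right) - 40374 = -1 - 40374 = -40375$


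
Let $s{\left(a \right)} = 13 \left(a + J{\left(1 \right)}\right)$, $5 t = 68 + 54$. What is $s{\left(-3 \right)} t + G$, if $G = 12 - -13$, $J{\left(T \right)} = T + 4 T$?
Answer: $\frac{3297}{5} \approx 659.4$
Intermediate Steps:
$t = \frac{122}{5}$ ($t = \frac{68 + 54}{5} = \frac{1}{5} \cdot 122 = \frac{122}{5} \approx 24.4$)
$J{\left(T \right)} = 5 T$
$s{\left(a \right)} = 65 + 13 a$ ($s{\left(a \right)} = 13 \left(a + 5 \cdot 1\right) = 13 \left(a + 5\right) = 13 \left(5 + a\right) = 65 + 13 a$)
$G = 25$ ($G = 12 + 13 = 25$)
$s{\left(-3 \right)} t + G = \left(65 + 13 \left(-3\right)\right) \frac{122}{5} + 25 = \left(65 - 39\right) \frac{122}{5} + 25 = 26 \cdot \frac{122}{5} + 25 = \frac{3172}{5} + 25 = \frac{3297}{5}$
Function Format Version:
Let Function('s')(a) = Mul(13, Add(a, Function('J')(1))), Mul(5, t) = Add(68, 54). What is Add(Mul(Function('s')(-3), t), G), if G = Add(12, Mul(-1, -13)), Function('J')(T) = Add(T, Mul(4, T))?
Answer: Rational(3297, 5) ≈ 659.40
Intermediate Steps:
t = Rational(122, 5) (t = Mul(Rational(1, 5), Add(68, 54)) = Mul(Rational(1, 5), 122) = Rational(122, 5) ≈ 24.400)
Function('J')(T) = Mul(5, T)
Function('s')(a) = Add(65, Mul(13, a)) (Function('s')(a) = Mul(13, Add(a, Mul(5, 1))) = Mul(13, Add(a, 5)) = Mul(13, Add(5, a)) = Add(65, Mul(13, a)))
G = 25 (G = Add(12, 13) = 25)
Add(Mul(Function('s')(-3), t), G) = Add(Mul(Add(65, Mul(13, -3)), Rational(122, 5)), 25) = Add(Mul(Add(65, -39), Rational(122, 5)), 25) = Add(Mul(26, Rational(122, 5)), 25) = Add(Rational(3172, 5), 25) = Rational(3297, 5)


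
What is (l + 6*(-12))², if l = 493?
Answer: 177241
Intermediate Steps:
(l + 6*(-12))² = (493 + 6*(-12))² = (493 - 72)² = 421² = 177241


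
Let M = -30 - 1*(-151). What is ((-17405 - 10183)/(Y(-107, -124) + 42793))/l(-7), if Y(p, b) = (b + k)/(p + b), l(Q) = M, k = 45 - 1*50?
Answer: -1463/274592 ≈ -0.0053279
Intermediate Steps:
k = -5 (k = 45 - 50 = -5)
M = 121 (M = -30 + 151 = 121)
l(Q) = 121
Y(p, b) = (-5 + b)/(b + p) (Y(p, b) = (b - 5)/(p + b) = (-5 + b)/(b + p))
((-17405 - 10183)/(Y(-107, -124) + 42793))/l(-7) = ((-17405 - 10183)/((-5 - 124)/(-124 - 107) + 42793))/121 = -27588/(-129/(-231) + 42793)*(1/121) = -27588/(-1/231*(-129) + 42793)*(1/121) = -27588/(43/77 + 42793)*(1/121) = -27588/3295104/77*(1/121) = -27588*77/3295104*(1/121) = -177023/274592*1/121 = -1463/274592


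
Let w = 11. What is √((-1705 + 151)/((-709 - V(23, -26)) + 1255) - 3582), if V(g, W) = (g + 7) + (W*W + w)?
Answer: 2*I*√2902098/57 ≈ 59.774*I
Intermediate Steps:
V(g, W) = 18 + g + W² (V(g, W) = (g + 7) + (W*W + 11) = (7 + g) + (W² + 11) = (7 + g) + (11 + W²) = 18 + g + W²)
√((-1705 + 151)/((-709 - V(23, -26)) + 1255) - 3582) = √((-1705 + 151)/((-709 - (18 + 23 + (-26)²)) + 1255) - 3582) = √(-1554/((-709 - (18 + 23 + 676)) + 1255) - 3582) = √(-1554/((-709 - 1*717) + 1255) - 3582) = √(-1554/((-709 - 717) + 1255) - 3582) = √(-1554/(-1426 + 1255) - 3582) = √(-1554/(-171) - 3582) = √(-1554*(-1/171) - 3582) = √(518/57 - 3582) = √(-203656/57) = 2*I*√2902098/57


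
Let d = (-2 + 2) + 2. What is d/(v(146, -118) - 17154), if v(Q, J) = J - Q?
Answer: -1/8709 ≈ -0.00011482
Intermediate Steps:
d = 2 (d = 0 + 2 = 2)
d/(v(146, -118) - 17154) = 2/((-118 - 1*146) - 17154) = 2/((-118 - 146) - 17154) = 2/(-264 - 17154) = 2/(-17418) = -1/17418*2 = -1/8709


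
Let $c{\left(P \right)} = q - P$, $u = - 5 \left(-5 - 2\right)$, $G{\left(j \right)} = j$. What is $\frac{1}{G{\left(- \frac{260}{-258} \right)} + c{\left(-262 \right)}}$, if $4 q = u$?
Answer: $\frac{516}{140227} \approx 0.0036797$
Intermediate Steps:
$u = 35$ ($u = \left(-5\right) \left(-7\right) = 35$)
$q = \frac{35}{4}$ ($q = \frac{1}{4} \cdot 35 = \frac{35}{4} \approx 8.75$)
$c{\left(P \right)} = \frac{35}{4} - P$
$\frac{1}{G{\left(- \frac{260}{-258} \right)} + c{\left(-262 \right)}} = \frac{1}{- \frac{260}{-258} + \left(\frac{35}{4} - -262\right)} = \frac{1}{\left(-260\right) \left(- \frac{1}{258}\right) + \left(\frac{35}{4} + 262\right)} = \frac{1}{\frac{130}{129} + \frac{1083}{4}} = \frac{1}{\frac{140227}{516}} = \frac{516}{140227}$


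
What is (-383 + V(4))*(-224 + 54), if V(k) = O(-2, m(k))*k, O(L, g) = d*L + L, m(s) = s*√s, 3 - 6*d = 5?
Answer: 198050/3 ≈ 66017.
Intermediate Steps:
d = -⅓ (d = ½ - ⅙*5 = ½ - ⅚ = -⅓ ≈ -0.33333)
m(s) = s^(3/2)
O(L, g) = 2*L/3 (O(L, g) = -L/3 + L = 2*L/3)
V(k) = -4*k/3 (V(k) = ((⅔)*(-2))*k = -4*k/3)
(-383 + V(4))*(-224 + 54) = (-383 - 4/3*4)*(-224 + 54) = (-383 - 16/3)*(-170) = -1165/3*(-170) = 198050/3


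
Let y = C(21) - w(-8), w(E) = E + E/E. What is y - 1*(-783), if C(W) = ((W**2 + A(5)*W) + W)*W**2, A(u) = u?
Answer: 250837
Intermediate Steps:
w(E) = 1 + E (w(E) = E + 1 = 1 + E)
C(W) = W**2*(W**2 + 6*W) (C(W) = ((W**2 + 5*W) + W)*W**2 = (W**2 + 6*W)*W**2 = W**2*(W**2 + 6*W))
y = 250054 (y = 21**3*(6 + 21) - (1 - 8) = 9261*27 - 1*(-7) = 250047 + 7 = 250054)
y - 1*(-783) = 250054 - 1*(-783) = 250054 + 783 = 250837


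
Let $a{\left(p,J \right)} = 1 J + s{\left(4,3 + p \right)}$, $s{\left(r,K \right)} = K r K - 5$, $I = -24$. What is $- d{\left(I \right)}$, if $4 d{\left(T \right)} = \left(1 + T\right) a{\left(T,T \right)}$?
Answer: $\frac{39905}{4} \approx 9976.3$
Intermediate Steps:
$s{\left(r,K \right)} = -5 + r K^{2}$ ($s{\left(r,K \right)} = r K^{2} - 5 = -5 + r K^{2}$)
$a{\left(p,J \right)} = -5 + J + 4 \left(3 + p\right)^{2}$ ($a{\left(p,J \right)} = 1 J + \left(-5 + 4 \left(3 + p\right)^{2}\right) = J + \left(-5 + 4 \left(3 + p\right)^{2}\right) = -5 + J + 4 \left(3 + p\right)^{2}$)
$d{\left(T \right)} = \frac{\left(1 + T\right) \left(-5 + T + 4 \left(3 + T\right)^{2}\right)}{4}$
$- d{\left(I \right)} = - \frac{\left(1 - 24\right) \left(-5 - 24 + 4 \left(3 - 24\right)^{2}\right)}{4} = - \frac{\left(-23\right) \left(-5 - 24 + 4 \left(-21\right)^{2}\right)}{4} = - \frac{\left(-23\right) \left(-5 - 24 + 4 \cdot 441\right)}{4} = - \frac{\left(-23\right) \left(-5 - 24 + 1764\right)}{4} = - \frac{\left(-23\right) 1735}{4} = \left(-1\right) \left(- \frac{39905}{4}\right) = \frac{39905}{4}$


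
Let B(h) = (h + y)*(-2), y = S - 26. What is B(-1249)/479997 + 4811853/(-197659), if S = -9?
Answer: -109960353149/4517891763 ≈ -24.339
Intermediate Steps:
y = -35 (y = -9 - 26 = -35)
B(h) = 70 - 2*h (B(h) = (h - 35)*(-2) = (-35 + h)*(-2) = 70 - 2*h)
B(-1249)/479997 + 4811853/(-197659) = (70 - 2*(-1249))/479997 + 4811853/(-197659) = (70 + 2498)*(1/479997) + 4811853*(-1/197659) = 2568*(1/479997) - 4811853/197659 = 856/159999 - 4811853/197659 = -109960353149/4517891763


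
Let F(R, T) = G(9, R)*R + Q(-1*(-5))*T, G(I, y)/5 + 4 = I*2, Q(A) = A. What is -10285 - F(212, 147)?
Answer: -25860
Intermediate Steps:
G(I, y) = -20 + 10*I (G(I, y) = -20 + 5*(I*2) = -20 + 5*(2*I) = -20 + 10*I)
F(R, T) = 5*T + 70*R (F(R, T) = (-20 + 10*9)*R + (-1*(-5))*T = (-20 + 90)*R + 5*T = 70*R + 5*T = 5*T + 70*R)
-10285 - F(212, 147) = -10285 - (5*147 + 70*212) = -10285 - (735 + 14840) = -10285 - 1*15575 = -10285 - 15575 = -25860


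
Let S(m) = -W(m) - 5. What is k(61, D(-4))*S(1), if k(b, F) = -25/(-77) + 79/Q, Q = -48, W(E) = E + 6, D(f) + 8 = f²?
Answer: 4883/308 ≈ 15.854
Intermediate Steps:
D(f) = -8 + f²
W(E) = 6 + E
S(m) = -11 - m (S(m) = -(6 + m) - 5 = (-6 - m) - 5 = -11 - m)
k(b, F) = -4883/3696 (k(b, F) = -25/(-77) + 79/(-48) = -25*(-1/77) + 79*(-1/48) = 25/77 - 79/48 = -4883/3696)
k(61, D(-4))*S(1) = -4883*(-11 - 1*1)/3696 = -4883*(-11 - 1)/3696 = -4883/3696*(-12) = 4883/308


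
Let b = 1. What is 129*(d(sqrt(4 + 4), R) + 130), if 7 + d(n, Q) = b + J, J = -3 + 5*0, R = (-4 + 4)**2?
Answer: 15609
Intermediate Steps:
R = 0 (R = 0**2 = 0)
J = -3 (J = -3 + 0 = -3)
d(n, Q) = -9 (d(n, Q) = -7 + (1 - 3) = -7 - 2 = -9)
129*(d(sqrt(4 + 4), R) + 130) = 129*(-9 + 130) = 129*121 = 15609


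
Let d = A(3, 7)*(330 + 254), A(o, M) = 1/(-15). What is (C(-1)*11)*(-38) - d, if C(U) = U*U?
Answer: -5686/15 ≈ -379.07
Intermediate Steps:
A(o, M) = -1/15
C(U) = U²
d = -584/15 (d = -(330 + 254)/15 = -1/15*584 = -584/15 ≈ -38.933)
(C(-1)*11)*(-38) - d = ((-1)²*11)*(-38) - 1*(-584/15) = (1*11)*(-38) + 584/15 = 11*(-38) + 584/15 = -418 + 584/15 = -5686/15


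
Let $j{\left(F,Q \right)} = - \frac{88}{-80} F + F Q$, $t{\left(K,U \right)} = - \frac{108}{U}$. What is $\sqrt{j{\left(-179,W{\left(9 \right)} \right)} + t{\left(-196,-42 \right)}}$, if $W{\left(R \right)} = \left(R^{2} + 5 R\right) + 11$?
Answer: $\frac{i \sqrt{121114910}}{70} \approx 157.22 i$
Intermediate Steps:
$W{\left(R \right)} = 11 + R^{2} + 5 R$
$j{\left(F,Q \right)} = \frac{11 F}{10} + F Q$ ($j{\left(F,Q \right)} = \left(-88\right) \left(- \frac{1}{80}\right) F + F Q = \frac{11 F}{10} + F Q$)
$\sqrt{j{\left(-179,W{\left(9 \right)} \right)} + t{\left(-196,-42 \right)}} = \sqrt{\frac{1}{10} \left(-179\right) \left(11 + 10 \left(11 + 9^{2} + 5 \cdot 9\right)\right) - \frac{108}{-42}} = \sqrt{\frac{1}{10} \left(-179\right) \left(11 + 10 \left(11 + 81 + 45\right)\right) - - \frac{18}{7}} = \sqrt{\frac{1}{10} \left(-179\right) \left(11 + 10 \cdot 137\right) + \frac{18}{7}} = \sqrt{\frac{1}{10} \left(-179\right) \left(11 + 1370\right) + \frac{18}{7}} = \sqrt{\frac{1}{10} \left(-179\right) 1381 + \frac{18}{7}} = \sqrt{- \frac{247199}{10} + \frac{18}{7}} = \sqrt{- \frac{1730213}{70}} = \frac{i \sqrt{121114910}}{70}$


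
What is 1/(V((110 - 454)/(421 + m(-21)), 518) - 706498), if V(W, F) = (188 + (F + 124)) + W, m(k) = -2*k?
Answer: -463/326724628 ≈ -1.4171e-6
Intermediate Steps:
V(W, F) = 312 + F + W (V(W, F) = (188 + (124 + F)) + W = (312 + F) + W = 312 + F + W)
1/(V((110 - 454)/(421 + m(-21)), 518) - 706498) = 1/((312 + 518 + (110 - 454)/(421 - 2*(-21))) - 706498) = 1/((312 + 518 - 344/(421 + 42)) - 706498) = 1/((312 + 518 - 344/463) - 706498) = 1/(383946/463 - 706498) = 1/(-326724628/463) = -463/326724628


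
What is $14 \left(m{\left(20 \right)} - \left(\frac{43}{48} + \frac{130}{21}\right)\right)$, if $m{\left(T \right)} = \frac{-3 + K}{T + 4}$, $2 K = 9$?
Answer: $- \frac{295}{3} \approx -98.333$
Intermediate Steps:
$K = \frac{9}{2}$ ($K = \frac{1}{2} \cdot 9 = \frac{9}{2} \approx 4.5$)
$m{\left(T \right)} = \frac{3}{2 \left(4 + T\right)}$ ($m{\left(T \right)} = \frac{-3 + \frac{9}{2}}{T + 4} = \frac{3}{2 \left(4 + T\right)}$)
$14 \left(m{\left(20 \right)} - \left(\frac{43}{48} + \frac{130}{21}\right)\right) = 14 \left(\frac{3}{2 \left(4 + 20\right)} - \left(\frac{43}{48} + \frac{130}{21}\right)\right) = 14 \left(\frac{3}{2 \cdot 24} - \frac{2381}{336}\right) = 14 \left(\frac{3}{2} \cdot \frac{1}{24} - \frac{2381}{336}\right) = 14 \left(\frac{1}{16} - \frac{2381}{336}\right) = 14 \left(- \frac{295}{42}\right) = - \frac{295}{3}$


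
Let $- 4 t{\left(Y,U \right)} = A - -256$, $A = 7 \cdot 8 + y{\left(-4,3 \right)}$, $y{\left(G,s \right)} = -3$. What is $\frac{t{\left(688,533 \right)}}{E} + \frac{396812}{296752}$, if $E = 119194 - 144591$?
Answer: $\frac{1262594807}{942076318} \approx 1.3402$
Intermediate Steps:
$A = 53$ ($A = 7 \cdot 8 - 3 = 56 - 3 = 53$)
$t{\left(Y,U \right)} = - \frac{309}{4}$ ($t{\left(Y,U \right)} = - \frac{53 - -256}{4} = - \frac{53 + 256}{4} = \left(- \frac{1}{4}\right) 309 = - \frac{309}{4}$)
$E = -25397$ ($E = 119194 - 144591 = -25397$)
$\frac{t{\left(688,533 \right)}}{E} + \frac{396812}{296752} = - \frac{309}{4 \left(-25397\right)} + \frac{396812}{296752} = \left(- \frac{309}{4}\right) \left(- \frac{1}{25397}\right) + 396812 \cdot \frac{1}{296752} = \frac{309}{101588} + \frac{99203}{74188} = \frac{1262594807}{942076318}$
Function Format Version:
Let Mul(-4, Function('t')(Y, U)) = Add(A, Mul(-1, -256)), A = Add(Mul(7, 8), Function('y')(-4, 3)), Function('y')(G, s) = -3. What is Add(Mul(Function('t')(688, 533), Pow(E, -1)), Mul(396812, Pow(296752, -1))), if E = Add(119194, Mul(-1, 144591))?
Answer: Rational(1262594807, 942076318) ≈ 1.3402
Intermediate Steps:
A = 53 (A = Add(Mul(7, 8), -3) = Add(56, -3) = 53)
Function('t')(Y, U) = Rational(-309, 4) (Function('t')(Y, U) = Mul(Rational(-1, 4), Add(53, Mul(-1, -256))) = Mul(Rational(-1, 4), Add(53, 256)) = Mul(Rational(-1, 4), 309) = Rational(-309, 4))
E = -25397 (E = Add(119194, -144591) = -25397)
Add(Mul(Function('t')(688, 533), Pow(E, -1)), Mul(396812, Pow(296752, -1))) = Add(Mul(Rational(-309, 4), Pow(-25397, -1)), Mul(396812, Pow(296752, -1))) = Add(Mul(Rational(-309, 4), Rational(-1, 25397)), Mul(396812, Rational(1, 296752))) = Add(Rational(309, 101588), Rational(99203, 74188)) = Rational(1262594807, 942076318)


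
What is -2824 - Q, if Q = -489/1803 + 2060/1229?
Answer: -2086926029/738629 ≈ -2825.4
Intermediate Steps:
Q = 1037733/738629 (Q = -489*1/1803 + 2060*(1/1229) = -163/601 + 2060/1229 = 1037733/738629 ≈ 1.4049)
-2824 - Q = -2824 - 1*1037733/738629 = -2824 - 1037733/738629 = -2086926029/738629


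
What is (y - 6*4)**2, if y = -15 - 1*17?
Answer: 3136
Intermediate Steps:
y = -32 (y = -15 - 17 = -32)
(y - 6*4)**2 = (-32 - 6*4)**2 = (-32 - 24)**2 = (-56)**2 = 3136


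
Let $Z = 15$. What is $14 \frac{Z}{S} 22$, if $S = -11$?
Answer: $-420$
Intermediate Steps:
$14 \frac{Z}{S} 22 = 14 \frac{15}{-11} \cdot 22 = 14 \cdot 15 \left(- \frac{1}{11}\right) 22 = 14 \left(- \frac{15}{11}\right) 22 = \left(- \frac{210}{11}\right) 22 = -420$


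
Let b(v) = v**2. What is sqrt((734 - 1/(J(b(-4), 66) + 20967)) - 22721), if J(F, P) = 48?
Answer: I*sqrt(1078902642010)/7005 ≈ 148.28*I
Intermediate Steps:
sqrt((734 - 1/(J(b(-4), 66) + 20967)) - 22721) = sqrt((734 - 1/(48 + 20967)) - 22721) = sqrt((734 - 1/21015) - 22721) = sqrt(15425009/21015 - 22721) = sqrt(-462056806/21015) = I*sqrt(1078902642010)/7005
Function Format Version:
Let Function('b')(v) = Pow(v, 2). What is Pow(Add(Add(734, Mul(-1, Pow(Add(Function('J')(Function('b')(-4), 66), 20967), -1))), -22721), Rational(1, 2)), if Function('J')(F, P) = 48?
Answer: Mul(Rational(1, 7005), I, Pow(1078902642010, Rational(1, 2))) ≈ Mul(148.28, I)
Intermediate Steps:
Pow(Add(Add(734, Mul(-1, Pow(Add(Function('J')(Function('b')(-4), 66), 20967), -1))), -22721), Rational(1, 2)) = Pow(Add(Add(734, Mul(-1, Pow(Add(48, 20967), -1))), -22721), Rational(1, 2)) = Pow(Add(Add(734, Mul(-1, Pow(21015, -1))), -22721), Rational(1, 2)) = Pow(Add(Add(734, Mul(-1, Rational(1, 21015))), -22721), Rational(1, 2)) = Pow(Add(Add(734, Rational(-1, 21015)), -22721), Rational(1, 2)) = Pow(Add(Rational(15425009, 21015), -22721), Rational(1, 2)) = Pow(Rational(-462056806, 21015), Rational(1, 2)) = Mul(Rational(1, 7005), I, Pow(1078902642010, Rational(1, 2)))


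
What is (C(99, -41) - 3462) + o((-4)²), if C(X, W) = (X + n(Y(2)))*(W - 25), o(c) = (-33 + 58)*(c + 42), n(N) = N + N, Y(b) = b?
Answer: -8810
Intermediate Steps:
n(N) = 2*N
o(c) = 1050 + 25*c (o(c) = 25*(42 + c) = 1050 + 25*c)
C(X, W) = (-25 + W)*(4 + X) (C(X, W) = (X + 2*2)*(W - 25) = (X + 4)*(-25 + W) = (4 + X)*(-25 + W) = (-25 + W)*(4 + X))
(C(99, -41) - 3462) + o((-4)²) = ((-100 - 25*99 + 4*(-41) - 41*99) - 3462) + (1050 + 25*(-4)²) = ((-100 - 2475 - 164 - 4059) - 3462) + (1050 + 25*16) = (-6798 - 3462) + (1050 + 400) = -10260 + 1450 = -8810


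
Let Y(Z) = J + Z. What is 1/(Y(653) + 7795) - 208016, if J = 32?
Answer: -1763975679/8480 ≈ -2.0802e+5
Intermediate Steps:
Y(Z) = 32 + Z
1/(Y(653) + 7795) - 208016 = 1/((32 + 653) + 7795) - 208016 = 1/(685 + 7795) - 208016 = 1/8480 - 208016 = -1763975679/8480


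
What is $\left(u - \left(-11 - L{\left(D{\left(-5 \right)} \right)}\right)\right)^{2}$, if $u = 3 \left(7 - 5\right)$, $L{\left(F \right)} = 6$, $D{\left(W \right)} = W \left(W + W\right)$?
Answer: $529$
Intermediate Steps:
$D{\left(W \right)} = 2 W^{2}$ ($D{\left(W \right)} = W 2 W = 2 W^{2}$)
$u = 6$ ($u = 3 \left(7 - 5\right) = 3 \cdot 2 = 6$)
$\left(u - \left(-11 - L{\left(D{\left(-5 \right)} \right)}\right)\right)^{2} = \left(6 + \left(\left(17 + 6\right) - 6\right)\right)^{2} = \left(6 + \left(23 - 6\right)\right)^{2} = \left(6 + 17\right)^{2} = 23^{2} = 529$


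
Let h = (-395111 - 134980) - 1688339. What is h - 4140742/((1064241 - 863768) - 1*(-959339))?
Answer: -1286482937951/579906 ≈ -2.2184e+6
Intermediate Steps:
h = -2218430 (h = -530091 - 1688339 = -2218430)
h - 4140742/((1064241 - 863768) - 1*(-959339)) = -2218430 - 4140742/((1064241 - 863768) - 1*(-959339)) = -2218430 - 4140742/(200473 + 959339) = -2218430 - 4140742/1159812 = -2218430 - 1*2070371/579906 = -2218430 - 2070371/579906 = -1286482937951/579906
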